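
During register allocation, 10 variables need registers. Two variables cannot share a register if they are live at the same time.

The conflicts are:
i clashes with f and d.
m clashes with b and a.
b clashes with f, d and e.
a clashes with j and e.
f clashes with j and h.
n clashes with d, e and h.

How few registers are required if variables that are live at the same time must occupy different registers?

The cycle e-a-j-f-b-e has odd length 5, so it cannot be 2-colored; at least 3 registers are needed.
Using 3 registers: i=2, m=1, b=2, a=2, f=1, n=2, d=1, j=3, e=1, h=3. Every pair that conflicts lands in different registers.

3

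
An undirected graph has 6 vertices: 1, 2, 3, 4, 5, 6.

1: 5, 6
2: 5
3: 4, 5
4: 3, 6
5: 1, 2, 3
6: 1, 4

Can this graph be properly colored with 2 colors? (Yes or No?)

The cycle 6-1-5-3-4-6 has odd length 5, so it cannot be 2-colored; at least 3 colors are needed.
So 2 colors are not enough.

No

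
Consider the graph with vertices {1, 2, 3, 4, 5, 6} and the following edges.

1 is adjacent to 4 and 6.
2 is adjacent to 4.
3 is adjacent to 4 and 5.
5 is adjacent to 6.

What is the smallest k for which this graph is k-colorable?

3

The cycle 1-6-5-3-4-1 has odd length 5, so it cannot be 2-colored; at least 3 colors are needed.
3 colors suffice: 1=green, 2=blue, 3=blue, 4=red, 5=red, 6=blue. No two adjacent vertices share a color.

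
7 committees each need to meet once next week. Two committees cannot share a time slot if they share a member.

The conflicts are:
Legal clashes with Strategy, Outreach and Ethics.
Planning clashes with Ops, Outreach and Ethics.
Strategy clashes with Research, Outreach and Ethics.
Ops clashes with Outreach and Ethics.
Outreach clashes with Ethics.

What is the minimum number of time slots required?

Legal, Strategy, Outreach, Ethics are mutually in conflict, so at least 4 time slots are needed.
4 time slots suffice: time slot 1 → {Research, Outreach}; time slot 2 → {Ethics}; time slot 3 → {Planning, Strategy}; time slot 4 → {Legal, Ops}. No two conflicting committees share a time slot.

4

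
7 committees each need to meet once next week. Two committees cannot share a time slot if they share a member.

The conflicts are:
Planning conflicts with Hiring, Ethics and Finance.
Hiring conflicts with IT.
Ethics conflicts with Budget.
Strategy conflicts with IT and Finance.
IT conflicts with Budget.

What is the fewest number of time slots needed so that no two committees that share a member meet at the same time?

The cycle Hiring-Planning-Ethics-Budget-IT-Hiring has odd length 5, so it cannot be 2-colored; at least 3 time slots are needed.
3 time slots suffice: time slot 1 → {Planning, IT}; time slot 2 → {Hiring, Ethics, Finance}; time slot 3 → {Strategy, Budget}. No two conflicting committees share a time slot.

3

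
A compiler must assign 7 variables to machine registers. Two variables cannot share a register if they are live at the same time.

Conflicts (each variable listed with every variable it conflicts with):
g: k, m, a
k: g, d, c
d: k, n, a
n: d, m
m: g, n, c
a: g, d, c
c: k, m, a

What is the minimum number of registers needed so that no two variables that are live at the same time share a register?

3

The cycle m-g-k-d-n-m has odd length 5, so it cannot be 2-colored; at least 3 registers are needed.
3 registers suffice: register 1 → {k, m, a}; register 2 → {g, d, c}; register 3 → {n}. Each listed conflict is separated.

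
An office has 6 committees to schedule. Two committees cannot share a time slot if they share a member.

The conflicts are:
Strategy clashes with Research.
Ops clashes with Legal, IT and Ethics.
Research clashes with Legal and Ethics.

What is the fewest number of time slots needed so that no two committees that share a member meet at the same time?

Ops and IT conflict, so at least 2 time slots are needed.
Using 2 time slots: Strategy=2, Ops=1, Research=1, Legal=2, IT=2, Ethics=2. No two conflicting committees share a time slot.

2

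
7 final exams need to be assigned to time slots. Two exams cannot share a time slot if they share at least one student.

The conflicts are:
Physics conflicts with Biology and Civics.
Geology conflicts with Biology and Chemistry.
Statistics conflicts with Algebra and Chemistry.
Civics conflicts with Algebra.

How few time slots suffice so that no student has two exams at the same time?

3

The cycle Statistics-Chemistry-Geology-Biology-Physics-Civics-Algebra-Statistics has odd length 7, so it cannot be 2-colored; at least 3 time slots are needed.
3 time slots suffice: Physics=3, Geology=2, Statistics=2, Biology=1, Civics=2, Algebra=1, Chemistry=1. Each listed conflict is separated.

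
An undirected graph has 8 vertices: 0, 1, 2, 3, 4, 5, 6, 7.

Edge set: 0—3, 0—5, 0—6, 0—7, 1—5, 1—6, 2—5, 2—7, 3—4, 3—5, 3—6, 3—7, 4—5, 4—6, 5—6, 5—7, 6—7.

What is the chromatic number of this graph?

5

0, 3, 5, 6, 7 are pairwise adjacent (a clique of size 5), so at least 5 colors are needed.
5 colors suffice: 0=purple, 1=green, 2=blue, 3=green, 4=yellow, 5=red, 6=blue, 7=yellow. Every edge joins two different colors.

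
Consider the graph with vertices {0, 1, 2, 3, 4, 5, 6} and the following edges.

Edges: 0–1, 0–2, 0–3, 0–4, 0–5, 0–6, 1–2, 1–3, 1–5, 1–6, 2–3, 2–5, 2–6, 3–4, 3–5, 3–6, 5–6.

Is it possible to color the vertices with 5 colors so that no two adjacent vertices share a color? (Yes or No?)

No

0, 1, 2, 3, 5, 6 form a clique, so at least 6 colors are needed.
So 5 colors are not enough.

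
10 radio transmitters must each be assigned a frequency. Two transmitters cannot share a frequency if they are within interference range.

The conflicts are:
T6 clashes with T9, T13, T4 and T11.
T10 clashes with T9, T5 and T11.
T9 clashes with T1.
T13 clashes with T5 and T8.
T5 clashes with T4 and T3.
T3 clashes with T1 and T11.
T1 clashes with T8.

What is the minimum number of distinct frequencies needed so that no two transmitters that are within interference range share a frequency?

3

The cycle T1-T3-T11-T10-T9-T1 has odd length 5, so it cannot be 2-colored; at least 3 frequencies are needed.
3 frequencies suffice: frequency 1 → {T6, T5, T1}; frequency 2 → {T9, T13, T4, T11}; frequency 3 → {T10, T3, T8}. Each listed conflict is separated.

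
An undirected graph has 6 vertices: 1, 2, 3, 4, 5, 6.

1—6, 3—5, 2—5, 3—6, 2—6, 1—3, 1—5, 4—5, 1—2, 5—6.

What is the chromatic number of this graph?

1, 2, 5, 6 form a clique, so at least 4 colors are needed.
4 colors suffice: 1=b, 2=d, 3=d, 4=b, 5=a, 6=c. Every edge joins two different colors.

4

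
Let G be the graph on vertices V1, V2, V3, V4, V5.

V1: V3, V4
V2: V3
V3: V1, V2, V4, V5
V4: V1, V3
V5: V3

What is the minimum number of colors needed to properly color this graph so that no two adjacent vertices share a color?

V1, V3, V4 are mutually adjacent, so at least 3 colors are needed.
3 colors suffice: color R → {V3}; color B → {V2, V4, V5}; color G → {V1}. Every edge joins two different colors.

3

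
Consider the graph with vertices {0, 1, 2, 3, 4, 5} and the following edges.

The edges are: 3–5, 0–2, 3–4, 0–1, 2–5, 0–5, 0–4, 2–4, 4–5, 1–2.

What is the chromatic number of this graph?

4

0, 2, 4, 5 are pairwise adjacent (a clique of size 4), so at least 4 colors are needed.
A valid assignment using 4 colors: 0=a, 1=c, 2=b, 3=a, 4=d, 5=c. Each edge has distinct colors on its endpoints.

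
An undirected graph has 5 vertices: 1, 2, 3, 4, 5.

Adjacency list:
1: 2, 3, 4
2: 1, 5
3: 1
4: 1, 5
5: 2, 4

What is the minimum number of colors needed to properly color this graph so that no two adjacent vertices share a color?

2 and 5 are adjacent, so at least 2 colors are needed.
2 colors suffice: color red → {1, 5}; color blue → {2, 3, 4}. Each edge has distinct colors on its endpoints.

2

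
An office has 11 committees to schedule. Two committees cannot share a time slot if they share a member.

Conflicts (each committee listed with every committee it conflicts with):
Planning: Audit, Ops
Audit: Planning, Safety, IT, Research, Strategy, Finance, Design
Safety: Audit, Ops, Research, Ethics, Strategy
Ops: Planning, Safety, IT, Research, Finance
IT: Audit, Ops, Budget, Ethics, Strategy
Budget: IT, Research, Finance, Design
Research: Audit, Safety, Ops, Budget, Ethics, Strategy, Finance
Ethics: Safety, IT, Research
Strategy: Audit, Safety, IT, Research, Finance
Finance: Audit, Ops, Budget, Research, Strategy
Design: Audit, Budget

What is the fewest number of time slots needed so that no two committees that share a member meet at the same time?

Audit, Research, Strategy, Finance pairwise conflict, so at least 4 time slots are needed.
4 time slots suffice: Planning=2, Audit=1, Safety=3, Ops=1, IT=2, Budget=1, Research=2, Ethics=1, Strategy=4, Finance=3, Design=2. Each listed conflict is separated.

4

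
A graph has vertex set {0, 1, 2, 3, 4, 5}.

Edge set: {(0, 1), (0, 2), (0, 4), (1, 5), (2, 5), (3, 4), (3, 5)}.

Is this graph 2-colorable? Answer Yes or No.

The cycle 0-1-5-3-4-0 has odd length 5, so it cannot be 2-colored; at least 3 colors are needed.
So 2 colors are not enough.

No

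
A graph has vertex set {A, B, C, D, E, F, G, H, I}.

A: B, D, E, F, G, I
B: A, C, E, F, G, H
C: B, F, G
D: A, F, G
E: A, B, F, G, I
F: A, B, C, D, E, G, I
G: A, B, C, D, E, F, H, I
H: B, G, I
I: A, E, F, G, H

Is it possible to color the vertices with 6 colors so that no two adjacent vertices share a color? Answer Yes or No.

The chromatic number is 5. A, E, F, G, I are pairwise adjacent (a clique of size 5), so at least 5 colors are needed.
One proper 5-coloring: A=4, B=3, C=4, D=3, E=5, F=2, G=1, H=2, I=3.
Since 6 ≥ 5, a proper 6-coloring certainly exists.

Yes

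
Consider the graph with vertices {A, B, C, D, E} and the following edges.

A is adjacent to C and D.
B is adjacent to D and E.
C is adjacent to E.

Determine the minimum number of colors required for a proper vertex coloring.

The cycle E-C-A-D-B-E has odd length 5, so it cannot be 2-colored; at least 3 colors are needed.
3 colors suffice: color 1 → {A, B}; color 2 → {D, E}; color 3 → {C}. Each edge has distinct colors on its endpoints.

3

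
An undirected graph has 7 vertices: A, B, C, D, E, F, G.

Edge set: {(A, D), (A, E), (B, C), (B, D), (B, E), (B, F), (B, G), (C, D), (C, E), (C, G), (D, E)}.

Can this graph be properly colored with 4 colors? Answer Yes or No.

Yes

The chromatic number is 4. B, C, D, E are mutually adjacent (a clique of size 4), so at least 4 colors are needed.
One proper 4-coloring: A=1, B=1, C=2, D=4, E=3, F=2, G=3.
That is already a proper 4-coloring.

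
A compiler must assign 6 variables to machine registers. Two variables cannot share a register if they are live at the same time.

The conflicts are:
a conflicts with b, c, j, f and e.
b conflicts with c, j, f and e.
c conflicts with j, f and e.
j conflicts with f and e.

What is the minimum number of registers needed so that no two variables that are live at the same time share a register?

5

a, b, c, j, f all conflict with each other, so at least 5 registers are needed.
5 registers suffice: a=2, b=1, c=3, j=4, f=5, e=5. No two conflicting variables share a register.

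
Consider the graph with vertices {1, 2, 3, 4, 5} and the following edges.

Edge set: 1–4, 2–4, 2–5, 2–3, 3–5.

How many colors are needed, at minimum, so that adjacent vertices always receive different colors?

2, 3, 5 are mutually adjacent, so at least 3 colors are needed.
3 colors suffice: color a → {1, 2}; color b → {3, 4}; color c → {5}. Each edge has distinct colors on its endpoints.

3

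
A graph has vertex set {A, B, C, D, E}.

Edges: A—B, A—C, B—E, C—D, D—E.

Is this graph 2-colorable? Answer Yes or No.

No

The cycle A-C-D-E-B-A has odd length 5, so it cannot be 2-colored; at least 3 colors are needed.
So 2 colors are not enough.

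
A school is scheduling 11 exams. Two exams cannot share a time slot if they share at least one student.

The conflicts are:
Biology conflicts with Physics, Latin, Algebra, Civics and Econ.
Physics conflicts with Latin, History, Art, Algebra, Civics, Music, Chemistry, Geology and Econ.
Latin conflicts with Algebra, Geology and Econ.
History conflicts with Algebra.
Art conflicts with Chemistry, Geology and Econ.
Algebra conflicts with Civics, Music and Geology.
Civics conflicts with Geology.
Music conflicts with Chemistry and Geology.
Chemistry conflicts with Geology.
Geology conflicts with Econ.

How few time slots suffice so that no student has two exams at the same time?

4

Physics, Art, Chemistry, Geology pairwise conflict, so at least 4 time slots are needed.
4 time slots suffice: time slot 1 → {Physics}; time slot 2 → {Biology, History, Geology}; time slot 3 → {Algebra, Chemistry, Econ}; time slot 4 → {Latin, Art, Civics, Music}. Each listed conflict is separated.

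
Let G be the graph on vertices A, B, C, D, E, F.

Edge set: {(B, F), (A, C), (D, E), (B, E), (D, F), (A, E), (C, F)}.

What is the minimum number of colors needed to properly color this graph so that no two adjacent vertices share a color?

3

The cycle A-E-D-F-C-A has odd length 5, so it cannot be 2-colored; at least 3 colors are needed.
3 colors suffice: color 1 → {E, F}; color 2 → {A, B, D}; color 3 → {C}. Every edge joins two different colors.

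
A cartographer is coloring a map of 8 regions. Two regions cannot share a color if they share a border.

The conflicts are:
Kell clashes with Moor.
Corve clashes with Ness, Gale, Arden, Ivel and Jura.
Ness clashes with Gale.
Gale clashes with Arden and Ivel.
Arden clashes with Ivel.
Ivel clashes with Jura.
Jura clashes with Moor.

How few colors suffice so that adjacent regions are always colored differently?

4

Corve, Gale, Arden, Ivel pairwise conflict, so at least 4 colors are needed.
4 colors suffice: color 1 → {Corve, Moor}; color 2 → {Kell, Gale, Jura}; color 3 → {Ness, Ivel}; color 4 → {Arden}. Every pair that conflicts lands in different colors.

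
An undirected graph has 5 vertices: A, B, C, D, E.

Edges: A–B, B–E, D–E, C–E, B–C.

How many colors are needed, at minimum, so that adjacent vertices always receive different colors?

B, C, E are pairwise adjacent, so at least 3 colors are needed.
One proper 3-coloring: A=red, B=blue, C=green, D=blue, E=red. No two adjacent vertices share a color.

3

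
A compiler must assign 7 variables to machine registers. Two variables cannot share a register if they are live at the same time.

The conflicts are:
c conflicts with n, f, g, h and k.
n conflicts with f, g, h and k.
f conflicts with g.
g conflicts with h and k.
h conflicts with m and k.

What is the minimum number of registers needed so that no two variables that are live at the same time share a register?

5

c, n, g, h, k are mutually in conflict, so at least 5 registers are needed.
Using 5 registers: c=4, n=2, f=1, g=3, h=1, m=2, k=5. Each listed conflict is separated.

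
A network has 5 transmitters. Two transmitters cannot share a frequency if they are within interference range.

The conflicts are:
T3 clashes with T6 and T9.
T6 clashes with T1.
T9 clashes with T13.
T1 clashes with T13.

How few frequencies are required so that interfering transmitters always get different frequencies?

The cycle T9-T13-T1-T6-T3-T9 has odd length 5, so it cannot be 2-colored; at least 3 frequencies are needed.
A valid assignment using 3 frequencies: T3=1, T6=2, T9=2, T1=1, T13=3. Every pair that conflicts lands in different frequencies.

3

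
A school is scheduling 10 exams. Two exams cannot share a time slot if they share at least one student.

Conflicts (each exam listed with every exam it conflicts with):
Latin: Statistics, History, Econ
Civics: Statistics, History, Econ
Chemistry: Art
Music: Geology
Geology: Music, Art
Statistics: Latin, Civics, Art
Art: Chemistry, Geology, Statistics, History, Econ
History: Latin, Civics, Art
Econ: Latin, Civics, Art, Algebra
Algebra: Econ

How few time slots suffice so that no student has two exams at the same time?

Music and Geology conflict, so at least 2 time slots are needed.
A valid assignment using 2 time slots: Latin=1, Civics=1, Chemistry=2, Music=1, Geology=2, Statistics=2, Art=1, History=2, Econ=2, Algebra=1. Every pair that conflicts lands in different time slots.

2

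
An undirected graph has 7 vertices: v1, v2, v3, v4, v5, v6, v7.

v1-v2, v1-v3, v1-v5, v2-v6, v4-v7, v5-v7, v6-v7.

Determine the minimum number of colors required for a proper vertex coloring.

3

The cycle v6-v7-v5-v1-v2-v6 has odd length 5, so it cannot be 2-colored; at least 3 colors are needed.
One proper 3-coloring: v1=1, v2=2, v3=2, v4=2, v5=2, v6=3, v7=1. Each edge has distinct colors on its endpoints.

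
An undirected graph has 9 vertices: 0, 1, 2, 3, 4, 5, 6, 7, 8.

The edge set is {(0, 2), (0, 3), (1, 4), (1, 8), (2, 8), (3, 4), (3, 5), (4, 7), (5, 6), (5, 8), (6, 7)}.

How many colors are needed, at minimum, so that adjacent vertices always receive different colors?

3

The cycle 0-2-8-5-3-0 has odd length 5, so it cannot be 2-colored; at least 3 colors are needed.
A valid assignment using 3 colors: 0=c, 1=c, 2=b, 3=a, 4=b, 5=b, 6=c, 7=a, 8=a. Every edge joins two different colors.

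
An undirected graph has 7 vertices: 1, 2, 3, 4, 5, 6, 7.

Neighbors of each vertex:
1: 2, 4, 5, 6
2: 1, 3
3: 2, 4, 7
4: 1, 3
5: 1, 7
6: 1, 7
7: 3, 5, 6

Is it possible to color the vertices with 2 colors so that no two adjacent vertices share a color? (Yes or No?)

The cycle 1-6-7-3-2-1 has odd length 5, so it cannot be 2-colored; at least 3 colors are needed.
So 2 colors are not enough.

No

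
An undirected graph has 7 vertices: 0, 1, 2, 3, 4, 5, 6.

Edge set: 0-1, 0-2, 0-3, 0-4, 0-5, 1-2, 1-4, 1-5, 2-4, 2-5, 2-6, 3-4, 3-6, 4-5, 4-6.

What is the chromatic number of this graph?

0, 1, 2, 4, 5 form a clique, so at least 5 colors are needed.
A valid assignment using 5 colors: 0=blue, 1=yellow, 2=green, 3=green, 4=red, 5=purple, 6=blue. No two adjacent vertices share a color.

5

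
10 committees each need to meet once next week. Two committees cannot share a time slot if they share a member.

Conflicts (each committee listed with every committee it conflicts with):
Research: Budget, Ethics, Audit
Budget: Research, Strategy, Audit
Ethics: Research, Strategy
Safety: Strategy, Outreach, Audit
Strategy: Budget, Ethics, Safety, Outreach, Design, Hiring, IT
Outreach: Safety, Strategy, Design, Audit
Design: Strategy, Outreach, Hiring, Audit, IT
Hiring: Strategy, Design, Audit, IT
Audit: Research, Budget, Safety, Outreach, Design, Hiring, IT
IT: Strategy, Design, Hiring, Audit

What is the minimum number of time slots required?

Design, Hiring, Audit, IT all conflict with each other, so at least 4 time slots are needed.
A valid assignment using 4 time slots: Research=3, Budget=2, Ethics=2, Safety=2, Strategy=1, Outreach=3, Design=2, Hiring=4, Audit=1, IT=3. Every pair that conflicts lands in different time slots.

4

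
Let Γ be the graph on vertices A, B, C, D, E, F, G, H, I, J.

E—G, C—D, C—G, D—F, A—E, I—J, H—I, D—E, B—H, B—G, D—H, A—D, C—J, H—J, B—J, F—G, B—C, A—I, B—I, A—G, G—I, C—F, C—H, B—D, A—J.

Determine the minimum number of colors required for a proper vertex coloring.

4

B, C, D, H form a clique, so at least 4 colors are needed.
One proper 4-coloring: A=3, B=3, C=2, D=1, E=2, F=3, G=1, H=4, I=2, J=1. Each edge has distinct colors on its endpoints.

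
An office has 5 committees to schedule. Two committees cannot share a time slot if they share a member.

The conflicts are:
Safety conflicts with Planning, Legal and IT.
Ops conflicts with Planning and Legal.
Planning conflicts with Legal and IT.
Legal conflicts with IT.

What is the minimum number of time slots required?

4

Safety, Planning, Legal, IT are mutually in conflict, so at least 4 time slots are needed.
4 time slots suffice: time slot 1 → {Legal}; time slot 2 → {Planning}; time slot 3 → {Safety, Ops}; time slot 4 → {IT}. No two conflicting committees share a time slot.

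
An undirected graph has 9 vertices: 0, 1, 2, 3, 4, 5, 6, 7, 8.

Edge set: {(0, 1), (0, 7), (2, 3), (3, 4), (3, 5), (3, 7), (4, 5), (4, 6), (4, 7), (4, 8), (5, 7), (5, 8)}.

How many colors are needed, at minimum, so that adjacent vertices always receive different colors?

4

3, 4, 5, 7 form a clique, so at least 4 colors are needed.
A valid assignment using 4 colors: 0=a, 1=b, 2=a, 3=d, 4=a, 5=c, 6=b, 7=b, 8=b. Each edge has distinct colors on its endpoints.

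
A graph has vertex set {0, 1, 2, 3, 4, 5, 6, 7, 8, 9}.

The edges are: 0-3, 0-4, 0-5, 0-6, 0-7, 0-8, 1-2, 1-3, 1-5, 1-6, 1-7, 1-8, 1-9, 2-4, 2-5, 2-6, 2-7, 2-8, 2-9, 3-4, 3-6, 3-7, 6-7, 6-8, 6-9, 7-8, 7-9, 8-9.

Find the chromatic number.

6

1, 2, 6, 7, 8, 9 are mutually adjacent (a clique of size 6), so at least 6 colors are needed.
6 colors suffice: color a → {0, 2}; color b → {4, 5, 6}; color c → {1}; color d → {7}; color e → {3, 8}; color f → {9}. Each edge has distinct colors on its endpoints.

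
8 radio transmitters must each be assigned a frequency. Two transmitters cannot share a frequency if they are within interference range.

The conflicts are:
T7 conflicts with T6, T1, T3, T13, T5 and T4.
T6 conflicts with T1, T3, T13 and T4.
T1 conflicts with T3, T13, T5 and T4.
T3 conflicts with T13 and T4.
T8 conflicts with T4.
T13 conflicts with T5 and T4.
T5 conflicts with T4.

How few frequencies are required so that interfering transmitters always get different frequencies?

T7, T6, T1, T3, T13, T4 are mutually in conflict, so at least 6 frequencies are needed.
6 frequencies suffice: frequency 1 → {T4}; frequency 2 → {T8, T13}; frequency 3 → {T1}; frequency 4 → {T7}; frequency 5 → {T3, T5}; frequency 6 → {T6}. Each listed conflict is separated.

6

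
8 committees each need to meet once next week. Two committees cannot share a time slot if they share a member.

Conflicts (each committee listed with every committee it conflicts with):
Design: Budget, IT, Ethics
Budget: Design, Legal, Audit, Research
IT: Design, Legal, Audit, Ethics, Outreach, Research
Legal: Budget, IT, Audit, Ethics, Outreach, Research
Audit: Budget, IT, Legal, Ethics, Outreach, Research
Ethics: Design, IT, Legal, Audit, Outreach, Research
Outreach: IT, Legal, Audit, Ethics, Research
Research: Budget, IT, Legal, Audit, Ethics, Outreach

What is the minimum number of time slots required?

IT, Legal, Audit, Ethics, Outreach, Research pairwise conflict, so at least 6 time slots are needed.
Using 6 time slots: Design=1, Budget=3, IT=3, Legal=4, Audit=2, Ethics=5, Outreach=6, Research=1. No two conflicting committees share a time slot.

6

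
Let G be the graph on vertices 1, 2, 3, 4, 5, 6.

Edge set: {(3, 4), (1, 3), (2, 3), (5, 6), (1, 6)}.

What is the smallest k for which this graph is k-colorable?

2

1 and 6 are adjacent, so at least 2 colors are needed.
2 colors suffice: color red → {3, 6}; color blue → {1, 2, 4, 5}. No two adjacent vertices share a color.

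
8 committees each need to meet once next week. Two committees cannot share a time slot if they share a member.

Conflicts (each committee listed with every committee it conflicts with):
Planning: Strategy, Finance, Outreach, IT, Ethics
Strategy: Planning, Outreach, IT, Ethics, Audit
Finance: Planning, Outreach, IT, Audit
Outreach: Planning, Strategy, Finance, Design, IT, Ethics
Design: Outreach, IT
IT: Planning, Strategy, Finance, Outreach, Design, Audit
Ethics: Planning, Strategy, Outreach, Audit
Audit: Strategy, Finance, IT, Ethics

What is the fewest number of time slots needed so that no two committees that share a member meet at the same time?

4

Planning, Strategy, Outreach, IT all conflict with each other, so at least 4 time slots are needed.
A valid assignment using 4 time slots: Planning=4, Strategy=3, Finance=3, Outreach=2, Design=3, IT=1, Ethics=1, Audit=2. Every pair that conflicts lands in different time slots.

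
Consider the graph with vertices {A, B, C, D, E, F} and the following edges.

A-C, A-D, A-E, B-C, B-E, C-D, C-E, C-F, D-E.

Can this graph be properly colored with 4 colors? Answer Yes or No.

Yes

The chromatic number is 4. A, C, D, E are pairwise adjacent (a clique of size 4), so at least 4 colors are needed.
4 colors suffice: color red → {C}; color blue → {E, F}; color green → {A, B}; color yellow → {D}.
That is already a proper 4-coloring.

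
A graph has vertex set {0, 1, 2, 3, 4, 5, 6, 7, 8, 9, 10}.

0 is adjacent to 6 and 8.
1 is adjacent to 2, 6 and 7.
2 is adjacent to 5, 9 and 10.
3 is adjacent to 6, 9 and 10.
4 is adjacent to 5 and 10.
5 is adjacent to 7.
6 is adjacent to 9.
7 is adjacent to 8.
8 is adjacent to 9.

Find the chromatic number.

3

3, 6, 9 are mutually adjacent, so at least 3 colors are needed.
3 colors suffice: color a → {2, 4, 6, 7}; color b → {0, 1, 5, 9, 10}; color c → {3, 8}. Every edge joins two different colors.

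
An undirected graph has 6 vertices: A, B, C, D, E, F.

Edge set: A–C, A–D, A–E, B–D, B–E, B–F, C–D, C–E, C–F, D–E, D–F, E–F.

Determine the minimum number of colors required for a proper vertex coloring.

A, C, D, E are pairwise adjacent (a clique of size 4), so at least 4 colors are needed.
4 colors suffice: color 1 → {E}; color 2 → {D}; color 3 → {A, F}; color 4 → {B, C}. Every edge joins two different colors.

4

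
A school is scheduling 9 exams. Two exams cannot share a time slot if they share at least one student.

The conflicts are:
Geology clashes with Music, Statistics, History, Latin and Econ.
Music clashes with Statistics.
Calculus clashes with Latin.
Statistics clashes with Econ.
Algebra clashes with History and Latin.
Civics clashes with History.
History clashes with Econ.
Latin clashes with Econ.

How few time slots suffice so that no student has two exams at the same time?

Geology, Latin, Econ pairwise conflict, so at least 3 time slots are needed.
Using 3 time slots: Geology=1, Music=3, Calculus=1, Statistics=2, Algebra=1, Civics=1, History=2, Latin=2, Econ=3. Each listed conflict is separated.

3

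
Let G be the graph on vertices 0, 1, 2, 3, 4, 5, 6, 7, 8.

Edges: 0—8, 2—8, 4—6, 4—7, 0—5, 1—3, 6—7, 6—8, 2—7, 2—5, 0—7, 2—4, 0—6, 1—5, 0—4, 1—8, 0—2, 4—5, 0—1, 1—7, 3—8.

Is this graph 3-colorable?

0, 2, 4, 5 form a clique, so at least 4 colors are needed.
So 3 colors are not enough.

No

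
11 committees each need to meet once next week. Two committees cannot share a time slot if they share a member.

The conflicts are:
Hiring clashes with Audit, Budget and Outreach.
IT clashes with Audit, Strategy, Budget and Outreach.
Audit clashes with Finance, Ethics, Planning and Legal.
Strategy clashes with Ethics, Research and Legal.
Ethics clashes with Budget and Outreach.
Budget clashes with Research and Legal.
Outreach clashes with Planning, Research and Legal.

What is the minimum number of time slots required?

2

Audit and Legal conflict, so at least 2 time slots are needed.
2 time slots suffice: time slot 1 → {Audit, Strategy, Budget, Outreach}; time slot 2 → {Hiring, IT, Finance, Ethics, Planning, Research, Legal}. No two conflicting committees share a time slot.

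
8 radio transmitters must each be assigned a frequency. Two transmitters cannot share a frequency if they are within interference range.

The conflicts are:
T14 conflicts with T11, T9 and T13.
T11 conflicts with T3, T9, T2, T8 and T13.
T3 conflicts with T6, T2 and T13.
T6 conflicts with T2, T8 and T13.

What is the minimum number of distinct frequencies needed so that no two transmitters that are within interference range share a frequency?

T14, T11, T9 are mutually in conflict, so at least 3 frequencies are needed.
Using 3 frequencies: T14=2, T11=1, T3=2, T6=1, T9=3, T2=3, T8=2, T13=3. No two conflicting transmitters share a frequency.

3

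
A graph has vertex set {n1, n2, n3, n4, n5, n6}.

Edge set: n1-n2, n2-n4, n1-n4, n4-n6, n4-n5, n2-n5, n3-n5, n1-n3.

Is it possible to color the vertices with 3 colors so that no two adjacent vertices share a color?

Yes

The chromatic number is 3. n2, n4, n5 are pairwise adjacent, so at least 3 colors are needed.
3 colors suffice: color R → {n3, n4}; color B → {n2, n6}; color G → {n1, n5}.
That is already a proper 3-coloring.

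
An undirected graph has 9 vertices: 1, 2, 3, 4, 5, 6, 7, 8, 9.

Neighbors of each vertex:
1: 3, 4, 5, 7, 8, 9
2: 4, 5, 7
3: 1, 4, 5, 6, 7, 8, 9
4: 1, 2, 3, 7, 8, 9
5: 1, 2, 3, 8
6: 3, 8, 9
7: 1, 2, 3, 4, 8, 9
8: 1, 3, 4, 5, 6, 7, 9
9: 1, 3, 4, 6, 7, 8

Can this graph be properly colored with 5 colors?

1, 3, 4, 7, 8, 9 form a clique, so at least 6 colors are needed.
So 5 colors are not enough.

No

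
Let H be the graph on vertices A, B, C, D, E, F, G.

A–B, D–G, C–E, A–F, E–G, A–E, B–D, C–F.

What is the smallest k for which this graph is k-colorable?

The cycle D-G-E-A-B-D has odd length 5, so it cannot be 2-colored; at least 3 colors are needed.
3 colors suffice: A=2, B=1, C=2, D=3, E=1, F=1, G=2. Each edge has distinct colors on its endpoints.

3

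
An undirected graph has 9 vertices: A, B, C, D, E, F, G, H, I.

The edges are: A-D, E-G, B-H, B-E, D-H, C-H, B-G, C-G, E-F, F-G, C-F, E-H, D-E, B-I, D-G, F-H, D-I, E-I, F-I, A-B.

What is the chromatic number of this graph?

3

E, F, G are pairwise adjacent, so at least 3 colors are needed.
3 colors suffice: color red → {A, C, E}; color blue → {B, D, F}; color green → {G, H, I}. No two adjacent vertices share a color.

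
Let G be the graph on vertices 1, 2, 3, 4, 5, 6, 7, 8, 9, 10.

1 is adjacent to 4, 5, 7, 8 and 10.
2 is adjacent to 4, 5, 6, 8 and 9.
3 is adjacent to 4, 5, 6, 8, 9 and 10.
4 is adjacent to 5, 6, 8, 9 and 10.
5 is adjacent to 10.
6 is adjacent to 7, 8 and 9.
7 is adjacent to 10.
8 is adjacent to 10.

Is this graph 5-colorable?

Yes

The chromatic number is 4. 3, 4, 6, 8 are mutually adjacent (a clique of size 4), so at least 4 colors are needed.
4 colors suffice: 1=b, 2=b, 3=b, 4=a, 5=d, 6=c, 7=a, 8=d, 9=d, 10=c.
Since 5 ≥ 4, a proper 5-coloring certainly exists.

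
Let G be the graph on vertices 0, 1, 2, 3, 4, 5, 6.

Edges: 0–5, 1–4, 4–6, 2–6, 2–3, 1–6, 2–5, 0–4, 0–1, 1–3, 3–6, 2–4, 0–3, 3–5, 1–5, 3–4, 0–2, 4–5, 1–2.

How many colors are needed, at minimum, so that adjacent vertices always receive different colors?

6

0, 1, 2, 3, 4, 5 are pairwise adjacent (a clique of size 6), so at least 6 colors are needed.
A valid assignment using 6 colors: 0=purple, 1=green, 2=red, 3=blue, 4=yellow, 5=orange, 6=purple. Every edge joins two different colors.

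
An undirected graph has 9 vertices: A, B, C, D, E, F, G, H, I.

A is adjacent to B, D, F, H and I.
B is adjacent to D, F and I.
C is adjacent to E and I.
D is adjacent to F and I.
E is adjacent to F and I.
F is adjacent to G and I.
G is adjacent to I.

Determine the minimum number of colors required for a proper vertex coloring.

5

A, B, D, F, I form a clique, so at least 5 colors are needed.
A valid assignment using 5 colors: A=3, B=4, C=2, D=5, E=3, F=2, G=3, H=1, I=1. No two adjacent vertices share a color.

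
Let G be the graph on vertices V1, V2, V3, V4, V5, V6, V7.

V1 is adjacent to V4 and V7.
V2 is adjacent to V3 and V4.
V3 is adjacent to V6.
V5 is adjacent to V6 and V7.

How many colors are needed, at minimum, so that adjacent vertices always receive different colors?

The cycle V1-V4-V2-V3-V6-V5-V7-V1 has odd length 7, so it cannot be 2-colored; at least 3 colors are needed.
3 colors suffice: color 1 → {V3, V4, V7}; color 2 → {V1, V2, V5}; color 3 → {V6}. Every edge joins two different colors.

3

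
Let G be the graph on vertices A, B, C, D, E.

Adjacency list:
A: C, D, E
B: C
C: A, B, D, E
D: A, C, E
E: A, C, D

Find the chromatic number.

A, C, D, E are mutually adjacent (a clique of size 4), so at least 4 colors are needed.
One proper 4-coloring: A=3, B=2, C=1, D=4, E=2. Every edge joins two different colors.

4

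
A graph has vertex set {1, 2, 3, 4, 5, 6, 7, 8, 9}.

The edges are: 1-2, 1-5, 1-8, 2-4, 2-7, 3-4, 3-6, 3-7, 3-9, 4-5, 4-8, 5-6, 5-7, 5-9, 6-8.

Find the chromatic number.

2

3 and 9 are adjacent, so at least 2 colors are needed.
One proper 2-coloring: 1=b, 2=a, 3=a, 4=b, 5=a, 6=b, 7=b, 8=a, 9=b. Each edge has distinct colors on its endpoints.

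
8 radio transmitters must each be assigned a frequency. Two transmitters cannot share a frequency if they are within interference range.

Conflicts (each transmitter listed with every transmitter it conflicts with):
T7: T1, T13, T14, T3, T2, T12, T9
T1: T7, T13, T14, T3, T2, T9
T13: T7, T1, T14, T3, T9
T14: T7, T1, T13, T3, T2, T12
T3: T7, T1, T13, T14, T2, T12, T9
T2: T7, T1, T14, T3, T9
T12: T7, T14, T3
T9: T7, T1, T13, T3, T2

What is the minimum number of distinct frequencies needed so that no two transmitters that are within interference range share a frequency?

T7, T1, T14, T3, T2 all conflict with each other, so at least 5 frequencies are needed.
5 frequencies suffice: T7=2, T1=4, T13=5, T14=3, T3=1, T2=5, T12=4, T9=3. No two conflicting transmitters share a frequency.

5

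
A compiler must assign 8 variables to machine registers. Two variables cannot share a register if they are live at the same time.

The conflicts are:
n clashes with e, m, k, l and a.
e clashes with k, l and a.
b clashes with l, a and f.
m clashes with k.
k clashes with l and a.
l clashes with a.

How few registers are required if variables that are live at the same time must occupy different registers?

n, e, k, l, a pairwise conflict, so at least 5 registers are needed.
5 registers suffice: register 1 → {m, a, f}; register 2 → {l}; register 3 → {b, k}; register 4 → {n}; register 5 → {e}. No two conflicting variables share a register.

5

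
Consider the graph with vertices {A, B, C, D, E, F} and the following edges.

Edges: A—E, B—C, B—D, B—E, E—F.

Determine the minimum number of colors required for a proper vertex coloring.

A and E are adjacent, so at least 2 colors are needed.
2 colors suffice: color 1 → {C, D, E}; color 2 → {A, B, F}. Each edge has distinct colors on its endpoints.

2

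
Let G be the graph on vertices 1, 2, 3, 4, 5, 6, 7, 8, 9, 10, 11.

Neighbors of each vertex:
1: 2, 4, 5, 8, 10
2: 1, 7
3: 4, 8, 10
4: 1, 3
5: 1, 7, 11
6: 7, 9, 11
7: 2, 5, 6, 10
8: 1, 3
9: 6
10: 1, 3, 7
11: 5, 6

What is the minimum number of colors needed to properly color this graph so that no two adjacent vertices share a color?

5 and 11 are adjacent, so at least 2 colors are needed.
A valid assignment using 2 colors: 1=red, 2=blue, 3=red, 4=blue, 5=blue, 6=blue, 7=red, 8=blue, 9=red, 10=blue, 11=red. Each edge has distinct colors on its endpoints.

2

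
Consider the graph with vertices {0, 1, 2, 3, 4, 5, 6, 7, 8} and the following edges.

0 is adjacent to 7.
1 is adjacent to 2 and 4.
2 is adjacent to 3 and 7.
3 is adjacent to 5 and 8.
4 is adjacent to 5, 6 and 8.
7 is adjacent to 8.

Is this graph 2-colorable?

The cycle 1-2-7-8-4-1 has odd length 5, so it cannot be 2-colored; at least 3 colors are needed.
So 2 colors are not enough.

No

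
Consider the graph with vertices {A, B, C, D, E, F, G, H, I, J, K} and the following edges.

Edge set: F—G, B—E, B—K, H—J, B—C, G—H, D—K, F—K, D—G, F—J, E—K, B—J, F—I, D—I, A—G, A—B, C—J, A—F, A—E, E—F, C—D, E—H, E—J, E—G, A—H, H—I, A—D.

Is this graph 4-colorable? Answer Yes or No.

The chromatic number is 4. A, E, F, G form a clique, so at least 4 colors are needed.
4 colors suffice: A=2, B=3, C=4, D=1, E=1, F=3, G=4, H=3, I=2, J=2, K=2.
That is already a proper 4-coloring.

Yes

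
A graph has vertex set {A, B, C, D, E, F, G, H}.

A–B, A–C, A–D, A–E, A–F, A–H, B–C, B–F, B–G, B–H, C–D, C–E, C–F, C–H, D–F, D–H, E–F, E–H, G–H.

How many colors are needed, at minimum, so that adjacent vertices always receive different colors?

4

A, C, D, F are pairwise adjacent (a clique of size 4), so at least 4 colors are needed.
4 colors suffice: A=3, B=4, C=1, D=4, E=4, F=2, G=1, H=2. No two adjacent vertices share a color.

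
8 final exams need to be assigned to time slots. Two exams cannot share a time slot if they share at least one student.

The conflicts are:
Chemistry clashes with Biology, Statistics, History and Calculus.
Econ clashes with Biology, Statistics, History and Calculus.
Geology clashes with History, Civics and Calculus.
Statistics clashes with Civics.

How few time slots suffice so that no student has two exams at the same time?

3

The cycle Geology-History-Econ-Statistics-Civics-Geology has odd length 5, so it cannot be 2-colored; at least 3 time slots are needed.
A valid assignment using 3 time slots: Chemistry=1, Econ=1, Biology=2, Geology=1, Statistics=2, History=2, Civics=3, Calculus=2. Each listed conflict is separated.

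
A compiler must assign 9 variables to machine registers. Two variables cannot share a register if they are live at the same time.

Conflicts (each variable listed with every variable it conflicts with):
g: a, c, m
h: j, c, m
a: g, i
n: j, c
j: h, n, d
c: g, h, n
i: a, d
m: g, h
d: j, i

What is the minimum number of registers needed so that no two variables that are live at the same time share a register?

3

The cycle i-a-g-m-h-j-d-i has odd length 7, so it cannot be 2-colored; at least 3 registers are needed.
3 registers suffice: register 1 → {j, c, i, m}; register 2 → {g, h, n, d}; register 3 → {a}. No two conflicting variables share a register.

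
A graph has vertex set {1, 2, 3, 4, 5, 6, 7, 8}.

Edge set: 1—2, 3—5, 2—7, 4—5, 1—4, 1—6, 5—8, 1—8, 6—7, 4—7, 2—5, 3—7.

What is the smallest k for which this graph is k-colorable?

2

5 and 8 are adjacent, so at least 2 colors are needed.
2 colors suffice: 1=red, 2=blue, 3=blue, 4=blue, 5=red, 6=blue, 7=red, 8=blue. Every edge joins two different colors.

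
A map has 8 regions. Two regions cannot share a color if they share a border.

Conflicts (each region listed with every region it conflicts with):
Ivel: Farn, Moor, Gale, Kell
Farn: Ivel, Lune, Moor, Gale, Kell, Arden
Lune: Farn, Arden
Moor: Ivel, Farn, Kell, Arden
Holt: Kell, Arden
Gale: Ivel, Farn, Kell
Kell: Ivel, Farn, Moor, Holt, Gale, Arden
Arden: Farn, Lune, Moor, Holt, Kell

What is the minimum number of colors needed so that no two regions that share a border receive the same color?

4

Ivel, Farn, Gale, Kell pairwise conflict, so at least 4 colors are needed.
4 colors suffice: Ivel=3, Farn=2, Lune=1, Moor=4, Holt=2, Gale=4, Kell=1, Arden=3. Each listed conflict is separated.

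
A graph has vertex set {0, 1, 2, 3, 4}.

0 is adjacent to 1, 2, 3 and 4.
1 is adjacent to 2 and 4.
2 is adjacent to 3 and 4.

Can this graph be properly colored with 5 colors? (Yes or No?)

The chromatic number is 4. 0, 1, 2, 4 form a clique, so at least 4 colors are needed.
A valid assignment using 4 colors: 0=a, 1=c, 2=b, 3=c, 4=d.
Since 5 ≥ 4, a proper 5-coloring certainly exists.

Yes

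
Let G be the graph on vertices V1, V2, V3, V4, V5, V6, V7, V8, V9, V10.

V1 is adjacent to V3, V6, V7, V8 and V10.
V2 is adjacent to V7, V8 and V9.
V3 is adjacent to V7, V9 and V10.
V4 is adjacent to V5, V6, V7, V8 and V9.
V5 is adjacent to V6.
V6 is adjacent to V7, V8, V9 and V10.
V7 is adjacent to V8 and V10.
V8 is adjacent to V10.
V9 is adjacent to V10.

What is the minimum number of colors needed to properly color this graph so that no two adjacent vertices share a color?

5

V1, V6, V7, V8, V10 are mutually adjacent (a clique of size 5), so at least 5 colors are needed.
One proper 5-coloring: V1=5, V2=1, V3=1, V4=4, V5=2, V6=1, V7=2, V8=3, V9=2, V10=4. Every edge joins two different colors.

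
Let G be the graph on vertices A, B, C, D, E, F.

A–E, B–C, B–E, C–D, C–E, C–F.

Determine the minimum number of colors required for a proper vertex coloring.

3

B, C, E are mutually adjacent, so at least 3 colors are needed.
3 colors suffice: A=1, B=3, C=1, D=2, E=2, F=2. Every edge joins two different colors.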